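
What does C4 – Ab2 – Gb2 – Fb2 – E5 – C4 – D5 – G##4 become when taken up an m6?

C4: a sixth up reaches A, and 8 semitones makes it Ab4.
Ab2: a sixth up reaches F, and 8 semitones makes it Fb3.
Gb2: a sixth up reaches E, and 8 semitones makes it Ebb3.
A minor sixth up from Fb2 gives Dbb3.
E5 up a minor sixth is C6.
C4: a sixth up reaches A, and 8 semitones makes it Ab4.
D5 up a minor sixth is Bb5.
G##4: a sixth up reaches E, and 8 semitones makes it E#5.

Ab4 Fb3 Ebb3 Dbb3 C6 Ab4 Bb5 E#5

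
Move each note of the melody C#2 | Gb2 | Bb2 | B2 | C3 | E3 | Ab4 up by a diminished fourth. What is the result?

F2 Cbb3 Ebb3 Eb3 Fb3 Ab3 Dbb5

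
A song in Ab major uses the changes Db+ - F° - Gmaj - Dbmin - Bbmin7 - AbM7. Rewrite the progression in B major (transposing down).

Ab major down to B major is a diminished seventh; each chord root moves by that interval while the quality stays the same.
Db+: root Db down a diminished seventh → E, giving E+.
F°: root F down a diminished seventh → G#, giving G#°.
Gmaj: root G down a diminished seventh → A#, giving A#maj.
Dbmin: root Db down a diminished seventh → E, giving Emin.
Bbmin7: root Bb down a diminished seventh → C#, giving C#min7.
AbM7: root Ab down a diminished seventh → B, giving BM7.

E+ G#° A#maj Emin C#min7 BM7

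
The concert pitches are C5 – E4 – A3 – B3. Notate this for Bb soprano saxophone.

D5 F#4 B3 C#4

Written C4 sounds as Bb3 on the Bb soprano saxophone, so concert pitches are written a major second up.
C5 gives D5
E4 gives F#4
A3 gives B3
B3 gives C#4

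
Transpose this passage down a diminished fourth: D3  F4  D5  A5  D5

D3 to A#2
F4 to C#4
D5 to A#4
A5 to E#5
D5 to A#4

A#2 C#4 A#4 E#5 A#4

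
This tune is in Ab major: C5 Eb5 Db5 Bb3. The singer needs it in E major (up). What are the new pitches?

From Ab up to E is an augmented fifth; apply that to each pitch.
C5 to G#5
Eb5 to B5
Db5 to A5
Bb3 to F#4

G#5 B5 A5 F#4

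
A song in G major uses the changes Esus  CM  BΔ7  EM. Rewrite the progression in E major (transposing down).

C#sus AM G#Δ7 C#M

G major down to E major is a minor third; each chord root moves by that interval while the quality stays the same.
Esus: root E down a minor third → C#, giving C#sus.
CM: root C down a minor third → A, giving AM.
BΔ7: root B down a minor third → G#, giving G#Δ7.
EM: root E down a minor third → C#, giving C#M.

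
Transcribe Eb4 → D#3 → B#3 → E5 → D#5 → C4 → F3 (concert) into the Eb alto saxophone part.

C5 B#3 G##4 C#6 B#5 A4 D4

Written C4 sounds as Eb3 on the Eb alto saxophone, so concert pitches are written a major sixth up.
Eb4 -> C5
D#3 -> B#3
B#3 -> G##4
E5 -> C#6
D#5 -> B#5
C4 -> A4
F3 -> D4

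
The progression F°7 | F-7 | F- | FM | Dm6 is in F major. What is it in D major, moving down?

D°7 D-7 D- DM Bm6

F major down to D major is a minor third; each chord root moves by that interval while the quality stays the same.
F°7: root F down a minor third → D, giving D°7.
F-7: root F down a minor third → D, giving D-7.
F-: root F down a minor third → D, giving D-.
FM: root F down a minor third → D, giving DM.
Dm6: root D down a minor third → B, giving Bm6.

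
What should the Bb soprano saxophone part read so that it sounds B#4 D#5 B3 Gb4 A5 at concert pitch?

C##5 E#5 C#4 Ab4 B5

Written C4 sounds as Bb3 on the Bb soprano saxophone, so concert pitches are written a major second up.
B#4 becomes C##5
D#5 becomes E#5
B3 becomes C#4
Gb4 becomes Ab4
A5 becomes B5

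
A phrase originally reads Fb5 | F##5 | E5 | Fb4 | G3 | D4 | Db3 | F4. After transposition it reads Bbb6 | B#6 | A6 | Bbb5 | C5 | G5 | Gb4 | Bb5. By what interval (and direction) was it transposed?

up a perfect eleventh

From Fb5 to Bbb6 is 11 letter names — an eleventh of some quality.
Fb5 to Bbb6 is 17 semitones, which makes it a perfect eleventh; the second version is higher, so the direction is up.
Checking another pair — F4 → Bb5 — gives the same interval.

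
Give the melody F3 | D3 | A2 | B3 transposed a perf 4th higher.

A perfect fourth up from F3 gives Bb3.
D3 up a perfect fourth is G3.
A perfect fourth up from A2 gives D3.
A perfect fourth up from B3 gives E4.

Bb3 G3 D3 E4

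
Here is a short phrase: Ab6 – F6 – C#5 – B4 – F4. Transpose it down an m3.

F6 D6 A#4 G#4 D4

Ab6 → F6
F6 → D6
C#5 → A#4
B4 → G#4
F4 → D4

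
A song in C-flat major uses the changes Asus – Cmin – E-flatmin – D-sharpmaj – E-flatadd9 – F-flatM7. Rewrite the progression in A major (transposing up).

F##sus A#min C#min B##maj C#add9 DM7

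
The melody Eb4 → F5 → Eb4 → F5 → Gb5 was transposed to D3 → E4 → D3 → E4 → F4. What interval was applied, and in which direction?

From Eb4 to D3 is 9 letter names — a ninth of some quality.
D3 to Eb4 is 13 semitones, which makes it a minor ninth; the second version is lower, so the direction is down.
Checking another pair — Gb5 → F4 — gives the same interval.

down a minor ninth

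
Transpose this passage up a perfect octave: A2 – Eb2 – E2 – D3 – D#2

A3 Eb3 E3 D4 D#3

A2 -> A3
Eb2 -> Eb3
E2 -> E3
D3 -> D4
D#2 -> D#3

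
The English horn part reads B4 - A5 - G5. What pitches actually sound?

E4 D5 C5

The English horn sounds a perfect fifth below written, so transpose each written note down a perfect fifth.
B4 gives E4
A5 gives D5
G5 gives C5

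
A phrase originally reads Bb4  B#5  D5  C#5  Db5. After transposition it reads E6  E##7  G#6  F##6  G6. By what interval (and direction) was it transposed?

Take the first pair: Bb4 → E6. B to E spans 11 letter names, so the interval is some kind of eleventh.
Bb4 to E6 is 18 semitones, which makes it an augmented eleventh; the second version is higher, so the direction is up.
Checking another pair — Db5 → G6 — gives the same interval.

up an augmented eleventh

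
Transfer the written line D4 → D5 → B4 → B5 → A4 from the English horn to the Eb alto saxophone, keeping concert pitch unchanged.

E4 E5 C#5 C#6 B4

First find concert pitch: the English horn sounds a perfect fifth below written, so D4 D5 B4 B5 A4 sounds G3 G4 E4 E5 D4.
Then write for Eb alto saxophone: it sounds a major sixth below written, so the part must be a major sixth above concert.
G3 → E4
G4 → E5
E4 → C#5
E5 → C#6
D4 → B4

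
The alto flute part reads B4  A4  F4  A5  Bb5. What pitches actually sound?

Written C4 on the alto flute sounds as G3, a perfect fourth lower; apply that shift to every note.
B4 becomes F#4
A4 becomes E4
F4 becomes C4
A5 becomes E5
Bb5 becomes F5

F#4 E4 C4 E5 F5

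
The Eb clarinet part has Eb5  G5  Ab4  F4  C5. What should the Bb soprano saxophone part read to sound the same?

Ab5 C6 Db5 Bb4 F5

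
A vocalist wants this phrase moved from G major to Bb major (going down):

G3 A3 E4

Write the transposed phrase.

From G down to Bb is a major sixth; apply that to each pitch.
G3 becomes Bb2
A3 becomes C3
E4 becomes G3

Bb2 C3 G3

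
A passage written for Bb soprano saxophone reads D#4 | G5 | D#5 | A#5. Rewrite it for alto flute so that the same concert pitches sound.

F#4 Bb5 F#5 C#6

First find concert pitch: the Bb soprano saxophone sounds a major second below written, so D#4 G5 D#5 A#5 sounds C#4 F5 C#5 G#5.
Then write for alto flute: it sounds a perfect fourth below written, so the part must be a perfect fourth above concert.
C#4 → F#4
F5 → Bb5
C#5 → F#5
G#5 → C#6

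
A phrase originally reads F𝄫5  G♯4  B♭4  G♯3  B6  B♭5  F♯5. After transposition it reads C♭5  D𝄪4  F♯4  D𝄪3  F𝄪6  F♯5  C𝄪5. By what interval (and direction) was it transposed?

down a diminished fourth

Take the first pair: Fbb5 → Cb5. F to C spans 4 letter names, so the interval is some kind of fourth.
Cb5 to Fbb5 is 4 semitones, which makes it a diminished fourth; the second version is lower, so the direction is down.
Checking another pair — F#5 → C##5 — gives the same interval.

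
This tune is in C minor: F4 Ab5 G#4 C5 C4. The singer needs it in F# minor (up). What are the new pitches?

C minor to F# minor up is an augmented fourth, so every note moves up by that interval.
F4 -> B4
Ab5 -> D6
G#4 -> C##5
C5 -> F#5
C4 -> F#4

B4 D6 C##5 F#5 F#4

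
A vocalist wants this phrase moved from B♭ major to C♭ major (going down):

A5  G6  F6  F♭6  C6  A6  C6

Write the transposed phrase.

B♭ major to C♭ major down is a major seventh, so every note moves down by that interval.
A5 becomes Bb4
G6 becomes Ab5
F6 becomes Gb5
Fb6 becomes Gbb5
C6 becomes Db5
A6 becomes Bb5
C6 becomes Db5

Bb4 Ab5 Gb5 Gbb5 Db5 Bb5 Db5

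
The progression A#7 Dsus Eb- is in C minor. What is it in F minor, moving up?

D#7 Gsus Ab-

C minor up to F minor is a perfect fourth; each chord root moves by that interval while the quality stays the same.
A#7: root A# up a perfect fourth → D#, giving D#7.
Dsus: root D up a perfect fourth → G, giving Gsus.
Eb-: root Eb up a perfect fourth → Ab, giving Ab-.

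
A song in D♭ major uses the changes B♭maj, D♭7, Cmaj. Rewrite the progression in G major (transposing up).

D♭ major up to G major is an augmented fourth; each chord root moves by that interval while the quality stays the same.
B♭maj: root B♭ up an augmented fourth → E, giving Emaj.
D♭7: root D♭ up an augmented fourth → G, giving G7.
Cmaj: root C up an augmented fourth → F#, giving F#maj.

Emaj G7 F#maj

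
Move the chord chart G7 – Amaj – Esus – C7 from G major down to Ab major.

Ab7 Bbmaj Fsus Db7

G major down to Ab major is a major seventh; each chord root moves by that interval while the quality stays the same.
G7: root G down a major seventh → Ab, giving Ab7.
Amaj: root A down a major seventh → Bb, giving Bbmaj.
Esus: root E down a major seventh → F, giving Fsus.
C7: root C down a major seventh → Db, giving Db7.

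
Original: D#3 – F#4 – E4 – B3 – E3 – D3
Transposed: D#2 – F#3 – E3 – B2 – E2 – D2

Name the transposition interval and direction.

From D#3 to D#2 is 8 letter names — an octave of some quality.
D#2 to D#3 is 12 semitones, which makes it a perfect octave; the second version is lower, so the direction is down.
Checking another pair — D3 → D2 — gives the same interval.

down a perfect octave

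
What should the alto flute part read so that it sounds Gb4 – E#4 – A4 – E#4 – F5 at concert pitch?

Cb5 A#4 D5 A#4 Bb5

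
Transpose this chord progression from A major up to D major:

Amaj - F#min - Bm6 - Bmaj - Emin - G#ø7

Dmaj Bmin Em6 Emaj Amin C#ø7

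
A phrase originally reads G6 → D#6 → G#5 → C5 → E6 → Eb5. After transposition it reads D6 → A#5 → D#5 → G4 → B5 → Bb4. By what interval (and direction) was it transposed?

From G6 to D6 is 4 letter names — a fourth of some quality.
D6 to G6 is 5 semitones, which makes it a perfect fourth; the second version is lower, so the direction is down.
Checking another pair — Eb5 → Bb4 — gives the same interval.

down a perfect fourth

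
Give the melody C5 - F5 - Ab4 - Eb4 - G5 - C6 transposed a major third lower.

A major third down from C5 gives Ab4.
A major third down from F5 gives Db5.
A major third down from Ab4 gives Fb4.
A major third down from Eb4 gives Cb4.
G5: a third down reaches E, and 4 semitones makes it Eb5.
C6: a third down reaches A, and 4 semitones makes it Ab5.

Ab4 Db5 Fb4 Cb4 Eb5 Ab5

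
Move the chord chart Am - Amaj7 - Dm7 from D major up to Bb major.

Fm Fmaj7 Bbm7

D major up to Bb major is a minor sixth; each chord root moves by that interval while the quality stays the same.
Am: root A up a minor sixth → F, giving Fm.
Amaj7: root A up a minor sixth → F, giving Fmaj7.
Dm7: root D up a minor sixth → Bb, giving Bbm7.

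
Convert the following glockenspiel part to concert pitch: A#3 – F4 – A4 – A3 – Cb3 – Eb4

A#5 F6 A6 A5 Cb5 Eb6

The glockenspiel sounds a perfect fifteenth above written, so transpose each written note up a perfect fifteenth.
A#3 becomes A#5
F4 becomes F6
A4 becomes A6
A3 becomes A5
Cb3 becomes Cb5
Eb4 becomes Eb6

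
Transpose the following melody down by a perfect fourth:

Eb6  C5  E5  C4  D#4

A perfect fourth down from Eb6 gives Bb5.
C5: a fourth down reaches G, and 5 semitones makes it G4.
E5: a fourth down reaches B, and 5 semitones makes it B4.
A perfect fourth down from C4 gives G3.
D#4 down a perfect fourth is A#3.

Bb5 G4 B4 G3 A#3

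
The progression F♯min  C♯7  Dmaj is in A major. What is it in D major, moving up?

A major up to D major is a perfect fourth; each chord root moves by that interval while the quality stays the same.
F♯min: root F♯ up a perfect fourth → B, giving Bmin.
C♯7: root C♯ up a perfect fourth → F#, giving F#7.
Dmaj: root D up a perfect fourth → G, giving Gmaj.

Bmin F#7 Gmaj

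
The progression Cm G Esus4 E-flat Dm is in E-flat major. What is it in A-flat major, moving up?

Fm C Asus4 Ab Gm

E-flat major up to A-flat major is a perfect fourth; each chord root moves by that interval while the quality stays the same.
Cm: root C up a perfect fourth → F, giving Fm.
G: root G up a perfect fourth → C, giving C.
Esus4: root E up a perfect fourth → A, giving Asus4.
E-flat: root E-flat up a perfect fourth → Ab, giving Ab.
Dm: root D up a perfect fourth → G, giving Gm.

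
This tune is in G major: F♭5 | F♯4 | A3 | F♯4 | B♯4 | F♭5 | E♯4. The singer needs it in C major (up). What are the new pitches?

G major to C major up is a perfect fourth, so every note moves up by that interval.
Fb5 becomes Bbb5
F#4 becomes B4
A3 becomes D4
F#4 becomes B4
B#4 becomes E#5
Fb5 becomes Bbb5
E#4 becomes A#4

Bbb5 B4 D4 B4 E#5 Bbb5 A#4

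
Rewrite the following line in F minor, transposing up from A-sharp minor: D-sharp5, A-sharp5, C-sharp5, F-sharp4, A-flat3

A-sharp minor to F minor up is a diminished sixth, so every note moves up by that interval.
D#5 becomes Bb5
A#5 becomes F6
C#5 becomes Ab5
F#4 becomes Db5
Ab3 becomes Fbb4

Bb5 F6 Ab5 Db5 Fbb4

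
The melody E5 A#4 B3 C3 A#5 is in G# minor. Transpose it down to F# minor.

D5 G#4 A3 Bb2 G#5

From G# down to F# is a major second; apply that to each pitch.
E5 -> D5
A#4 -> G#4
B3 -> A3
C3 -> Bb2
A#5 -> G#5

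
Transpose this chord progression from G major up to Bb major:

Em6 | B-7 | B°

Gm6 D-7 D°

G major up to Bb major is a minor third; each chord root moves by that interval while the quality stays the same.
Em6: root E up a minor third → G, giving Gm6.
B-7: root B up a minor third → D, giving D-7.
B°: root B up a minor third → D, giving D°.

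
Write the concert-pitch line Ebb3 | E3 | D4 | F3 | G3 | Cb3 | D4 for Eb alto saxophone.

The Eb alto saxophone sounds a major sixth below written, so the written part must be a major sixth above concert — transpose each note up.
Ebb3 -> Cb4
E3 -> C#4
D4 -> B4
F3 -> D4
G3 -> E4
Cb3 -> Ab3
D4 -> B4

Cb4 C#4 B4 D4 E4 Ab3 B4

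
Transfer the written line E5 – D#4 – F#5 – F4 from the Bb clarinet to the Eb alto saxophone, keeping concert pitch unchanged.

First find concert pitch: the Bb clarinet sounds a major second below written, so E5 D#4 F#5 F4 sounds D5 C#4 E5 Eb4.
Then write for Eb alto saxophone: it sounds a major sixth below written, so the part must be a major sixth above concert.
D5 → B5
C#4 → A#4
E5 → C#6
Eb4 → C5

B5 A#4 C#6 C5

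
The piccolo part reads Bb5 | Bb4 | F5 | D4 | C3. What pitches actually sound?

Bb6 Bb5 F6 D5 C4

Written C4 on the piccolo sounds as C5, a perfect octave higher; apply that shift to every note.
Bb5 → Bb6
Bb4 → Bb5
F5 → F6
D4 → D5
C3 → C4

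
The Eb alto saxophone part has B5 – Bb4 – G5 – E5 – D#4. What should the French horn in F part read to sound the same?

A5 Ab4 F5 D5 C#4

First find concert pitch: the Eb alto saxophone sounds a major sixth below written, so B5 Bb4 G5 E5 D#4 sounds D5 Db4 Bb4 G4 F#3.
Then write for French horn in F: it sounds a perfect fifth below written, so the part must be a perfect fifth above concert.
D5 → A5
Db4 → Ab4
Bb4 → F5
G4 → D5
F#3 → C#4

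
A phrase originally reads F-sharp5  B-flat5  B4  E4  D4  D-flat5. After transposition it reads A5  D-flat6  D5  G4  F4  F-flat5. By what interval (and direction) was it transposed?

Take the first pair: F#5 → A5. F to A spans 3 letter names, so the interval is some kind of third.
F#5 to A5 is 3 semitones, which makes it a minor third; the second version is higher, so the direction is up.
Checking another pair — Db5 → Fb5 — gives the same interval.

up a minor third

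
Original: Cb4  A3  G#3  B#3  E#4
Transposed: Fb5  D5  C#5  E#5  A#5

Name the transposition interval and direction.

up a perfect eleventh

Take the first pair: Cb4 → Fb5. C to F spans 11 letter names, so the interval is some kind of eleventh.
Cb4 to Fb5 is 17 semitones, which makes it a perfect eleventh; the second version is higher, so the direction is up.
Checking another pair — E#4 → A#5 — gives the same interval.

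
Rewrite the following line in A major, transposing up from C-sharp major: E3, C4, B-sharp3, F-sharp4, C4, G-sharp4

From C-sharp up to A is a minor sixth; apply that to each pitch.
E3 gives C4
C4 gives Ab4
B#3 gives G#4
F#4 gives D5
C4 gives Ab4
G#4 gives E5

C4 Ab4 G#4 D5 Ab4 E5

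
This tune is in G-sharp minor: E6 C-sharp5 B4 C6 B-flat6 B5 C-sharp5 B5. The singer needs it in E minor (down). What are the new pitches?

G-sharp minor to E minor down is a major third, so every note moves down by that interval.
E6 → C6
C#5 → A4
B4 → G4
C6 → Ab5
Bb6 → Gb6
B5 → G5
C#5 → A4
B5 → G5

C6 A4 G4 Ab5 Gb6 G5 A4 G5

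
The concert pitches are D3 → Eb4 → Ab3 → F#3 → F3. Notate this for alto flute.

Written C4 sounds as G3 on the alto flute, so concert pitches are written a perfect fourth up.
D3 -> G3
Eb4 -> Ab4
Ab3 -> Db4
F#3 -> B3
F3 -> Bb3

G3 Ab4 Db4 B3 Bb3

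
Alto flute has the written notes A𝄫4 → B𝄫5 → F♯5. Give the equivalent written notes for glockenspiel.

First find concert pitch: the alto flute sounds a perfect fourth below written, so A𝄫4 B𝄫5 F♯5 sounds Ebb4 Fb5 C#5.
Then write for glockenspiel: it sounds a perfect fifteenth above written, so the part must be a perfect fifteenth below concert.
Ebb4 → Ebb2
Fb5 → Fb3
C#5 → C#3

Ebb2 Fb3 C#3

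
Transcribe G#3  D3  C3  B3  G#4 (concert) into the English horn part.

D#4 A3 G3 F#4 D#5

The English horn sounds a perfect fifth below written, so the written part must be a perfect fifth above concert — transpose each note up.
G#3 to D#4
D3 to A3
C3 to G3
B3 to F#4
G#4 to D#5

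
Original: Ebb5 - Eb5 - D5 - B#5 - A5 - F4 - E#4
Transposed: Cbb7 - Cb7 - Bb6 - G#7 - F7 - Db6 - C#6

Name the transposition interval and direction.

up a minor thirteenth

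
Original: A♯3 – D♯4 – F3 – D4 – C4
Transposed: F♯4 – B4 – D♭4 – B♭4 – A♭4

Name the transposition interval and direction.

up a minor sixth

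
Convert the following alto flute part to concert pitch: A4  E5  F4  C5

E4 B4 C4 G4

The alto flute sounds a perfect fourth below written, so transpose each written note down a perfect fourth.
A4 gives E4
E5 gives B4
F4 gives C4
C5 gives G4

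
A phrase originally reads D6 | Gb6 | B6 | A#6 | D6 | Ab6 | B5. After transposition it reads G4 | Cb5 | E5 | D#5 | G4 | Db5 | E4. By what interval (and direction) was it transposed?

down a perfect twelfth

From D6 to G4 is 12 letter names — a twelfth of some quality.
G4 to D6 is 19 semitones, which makes it a perfect twelfth; the second version is lower, so the direction is down.
Checking another pair — B5 → E4 — gives the same interval.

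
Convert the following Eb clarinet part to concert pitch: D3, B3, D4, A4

F3 D4 F4 C5

Written C4 on the Eb clarinet sounds as Eb4, a minor third higher; apply that shift to every note.
D3 → F3
B3 → D4
D4 → F4
A4 → C5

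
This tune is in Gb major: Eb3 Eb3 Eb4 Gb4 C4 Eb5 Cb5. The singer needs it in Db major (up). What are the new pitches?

Gb major to Db major up is a perfect fifth, so every note moves up by that interval.
Eb3 → Bb3
Eb3 → Bb3
Eb4 → Bb4
Gb4 → Db5
C4 → G4
Eb5 → Bb5
Cb5 → Gb5

Bb3 Bb3 Bb4 Db5 G4 Bb5 Gb5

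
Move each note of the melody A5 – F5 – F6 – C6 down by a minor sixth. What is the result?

C#5 A4 A5 E5

A5: a sixth down reaches C, and 8 semitones makes it C#5.
A minor sixth down from F5 gives A4.
F6: a sixth down reaches A, and 8 semitones makes it A5.
C6: a sixth down reaches E, and 8 semitones makes it E5.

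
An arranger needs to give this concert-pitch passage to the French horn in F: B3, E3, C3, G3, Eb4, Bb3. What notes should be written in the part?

F#4 B3 G3 D4 Bb4 F4

The French horn in F sounds a perfect fifth below written, so the written part must be a perfect fifth above concert — transpose each note up.
B3 → F#4
E3 → B3
C3 → G3
G3 → D4
Eb4 → Bb4
Bb3 → F4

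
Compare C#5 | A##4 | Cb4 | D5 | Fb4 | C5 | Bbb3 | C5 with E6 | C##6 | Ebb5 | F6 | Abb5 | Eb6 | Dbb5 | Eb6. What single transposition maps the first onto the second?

Take the first pair: C#5 → E6. C to E spans 10 letter names, so the interval is some kind of tenth.
C#5 to E6 is 15 semitones, which makes it a minor tenth; the second version is higher, so the direction is up.
Checking another pair — C5 → Eb6 — gives the same interval.

up a minor tenth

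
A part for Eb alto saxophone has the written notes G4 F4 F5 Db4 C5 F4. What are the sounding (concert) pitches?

Bb3 Ab3 Ab4 Fb3 Eb4 Ab3

The Eb alto saxophone sounds a major sixth below written, so transpose each written note down a major sixth.
G4 -> Bb3
F4 -> Ab3
F5 -> Ab4
Db4 -> Fb3
C5 -> Eb4
F4 -> Ab3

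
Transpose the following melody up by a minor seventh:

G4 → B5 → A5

G4: a seventh up reaches F, and 10 semitones makes it F5.
B5: a seventh up reaches A, and 10 semitones makes it A6.
A5: a seventh up reaches G, and 10 semitones makes it G6.

F5 A6 G6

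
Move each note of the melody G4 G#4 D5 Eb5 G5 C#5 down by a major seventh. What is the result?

G4 → Ab3
G#4 → A3
D5 → Eb4
Eb5 → Fb4
G5 → Ab4
C#5 → D4

Ab3 A3 Eb4 Fb4 Ab4 D4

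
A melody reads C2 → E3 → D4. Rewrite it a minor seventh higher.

Bb2 D4 C5

C2 to Bb2
E3 to D4
D4 to C5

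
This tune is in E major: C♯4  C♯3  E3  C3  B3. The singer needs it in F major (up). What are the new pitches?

D4 D3 F3 Db3 C4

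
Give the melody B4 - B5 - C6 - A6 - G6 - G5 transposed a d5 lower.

A diminished fifth down from B4 gives E#4.
B5 down a diminished fifth is E#5.
C6 down a diminished fifth is F#5.
A diminished fifth down from A6 gives D#6.
G6 down a diminished fifth is C#6.
A diminished fifth down from G5 gives C#5.

E#4 E#5 F#5 D#6 C#6 C#5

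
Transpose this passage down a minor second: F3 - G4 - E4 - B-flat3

E3 F#4 D#4 A3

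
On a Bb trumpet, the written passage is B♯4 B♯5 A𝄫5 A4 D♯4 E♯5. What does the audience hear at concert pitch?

Written C4 on the Bb trumpet sounds as Bb3, a major second lower; apply that shift to every note.
B#4 -> A#4
B#5 -> A#5
Abb5 -> Gbb5
A4 -> G4
D#4 -> C#4
E#5 -> D#5

A#4 A#5 Gbb5 G4 C#4 D#5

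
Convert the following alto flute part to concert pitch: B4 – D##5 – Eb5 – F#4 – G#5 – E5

F#4 A##4 Bb4 C#4 D#5 B4

The alto flute sounds a perfect fourth below written, so transpose each written note down a perfect fourth.
B4 -> F#4
D##5 -> A##4
Eb5 -> Bb4
F#4 -> C#4
G#5 -> D#5
E5 -> B4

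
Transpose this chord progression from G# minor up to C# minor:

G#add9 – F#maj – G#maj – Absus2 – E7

G# minor up to C# minor is a perfect fourth; each chord root moves by that interval while the quality stays the same.
G#add9: root G# up a perfect fourth → C#, giving C#add9.
F#maj: root F# up a perfect fourth → B, giving Bmaj.
G#maj: root G# up a perfect fourth → C#, giving C#maj.
Absus2: root Ab up a perfect fourth → Db, giving Dbsus2.
E7: root E up a perfect fourth → A, giving A7.

C#add9 Bmaj C#maj Dbsus2 A7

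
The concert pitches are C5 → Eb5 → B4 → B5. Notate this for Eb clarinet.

A4 C5 G#4 G#5

The Eb clarinet sounds a minor third above written, so the written part must be a minor third below concert — transpose each note down.
C5 to A4
Eb5 to C5
B4 to G#4
B5 to G#5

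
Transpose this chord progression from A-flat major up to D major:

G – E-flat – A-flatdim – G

C# A Ddim C#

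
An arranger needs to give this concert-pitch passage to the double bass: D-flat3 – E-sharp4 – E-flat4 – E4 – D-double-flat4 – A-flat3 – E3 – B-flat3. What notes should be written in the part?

Db4 E#5 Eb5 E5 Dbb5 Ab4 E4 Bb4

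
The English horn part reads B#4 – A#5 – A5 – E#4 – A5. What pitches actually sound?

E#4 D#5 D5 A#3 D5

Written C4 on the English horn sounds as F3, a perfect fifth lower; apply that shift to every note.
B#4 becomes E#4
A#5 becomes D#5
A5 becomes D5
E#4 becomes A#3
A5 becomes D5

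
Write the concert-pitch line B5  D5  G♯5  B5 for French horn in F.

Written C4 sounds as F3 on the French horn in F, so concert pitches are written a perfect fifth up.
B5 to F#6
D5 to A5
G#5 to D#6
B5 to F#6

F#6 A5 D#6 F#6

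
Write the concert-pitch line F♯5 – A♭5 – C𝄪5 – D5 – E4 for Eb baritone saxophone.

D#7 F7 A##6 B6 C#6

The Eb baritone saxophone sounds a major thirteenth below written, so the written part must be a major thirteenth above concert — transpose each note up.
F#5 → D#7
Ab5 → F7
C##5 → A##6
D5 → B6
E4 → C#6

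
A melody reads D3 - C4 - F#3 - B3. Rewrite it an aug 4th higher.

D3 -> G#3
C4 -> F#4
F#3 -> B#3
B3 -> E#4

G#3 F#4 B#3 E#4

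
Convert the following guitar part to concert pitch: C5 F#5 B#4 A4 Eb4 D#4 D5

C4 F#4 B#3 A3 Eb3 D#3 D4

The guitar sounds a perfect octave below written, so transpose each written note down a perfect octave.
C5 to C4
F#5 to F#4
B#4 to B#3
A4 to A3
Eb4 to Eb3
D#4 to D#3
D5 to D4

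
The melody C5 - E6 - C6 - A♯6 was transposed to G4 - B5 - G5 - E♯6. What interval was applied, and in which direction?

down a perfect fourth

From C5 to G4 is 4 letter names — a fourth of some quality.
G4 to C5 is 5 semitones, which makes it a perfect fourth; the second version is lower, so the direction is down.
Checking another pair — A#6 → E#6 — gives the same interval.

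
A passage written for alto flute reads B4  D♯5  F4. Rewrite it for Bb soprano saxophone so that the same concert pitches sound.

First find concert pitch: the alto flute sounds a perfect fourth below written, so B4 D♯5 F4 sounds F#4 A#4 C4.
Then write for Bb soprano saxophone: it sounds a major second below written, so the part must be a major second above concert.
F#4 → G#4
A#4 → B#4
C4 → D4

G#4 B#4 D4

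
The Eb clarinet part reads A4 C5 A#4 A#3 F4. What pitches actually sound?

C5 Eb5 C#5 C#4 Ab4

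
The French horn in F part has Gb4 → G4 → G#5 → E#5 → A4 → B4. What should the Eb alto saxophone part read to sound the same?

Ab4 A4 A#5 F##5 B4 C#5

First find concert pitch: the French horn in F sounds a perfect fifth below written, so Gb4 G4 G#5 E#5 A4 B4 sounds Cb4 C4 C#5 A#4 D4 E4.
Then write for Eb alto saxophone: it sounds a major sixth below written, so the part must be a major sixth above concert.
Cb4 → Ab4
C4 → A4
C#5 → A#5
A#4 → F##5
D4 → B4
E4 → C#5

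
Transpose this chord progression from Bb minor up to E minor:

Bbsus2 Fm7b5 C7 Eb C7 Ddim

Esus2 Bm7b5 F#7 A F#7 G#dim

Bb minor up to E minor is an augmented fourth; each chord root moves by that interval while the quality stays the same.
Bbsus2: root Bb up an augmented fourth → E, giving Esus2.
Fm7b5: root F up an augmented fourth → B, giving Bm7b5.
C7: root C up an augmented fourth → F#, giving F#7.
Eb: root Eb up an augmented fourth → A, giving A.
C7: root C up an augmented fourth → F#, giving F#7.
Ddim: root D up an augmented fourth → G#, giving G#dim.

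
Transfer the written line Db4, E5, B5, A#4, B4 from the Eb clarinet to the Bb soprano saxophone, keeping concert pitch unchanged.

Gb4 A5 E6 D#5 E5

First find concert pitch: the Eb clarinet sounds a minor third above written, so Db4 E5 B5 A#4 B4 sounds Fb4 G5 D6 C#5 D5.
Then write for Bb soprano saxophone: it sounds a major second below written, so the part must be a major second above concert.
Fb4 → Gb4
G5 → A5
D6 → E6
C#5 → D#5
D5 → E5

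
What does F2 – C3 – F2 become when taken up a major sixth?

F2 becomes D3
C3 becomes A3
F2 becomes D3

D3 A3 D3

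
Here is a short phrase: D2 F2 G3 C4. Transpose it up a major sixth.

B2 D3 E4 A4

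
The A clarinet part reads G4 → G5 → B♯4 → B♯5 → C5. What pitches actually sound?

E4 E5 G##4 G##5 A4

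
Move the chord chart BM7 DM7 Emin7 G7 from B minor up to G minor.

GM7 BbM7 Cmin7 Eb7

B minor up to G minor is a minor sixth; each chord root moves by that interval while the quality stays the same.
BM7: root B up a minor sixth → G, giving GM7.
DM7: root D up a minor sixth → Bb, giving BbM7.
Emin7: root E up a minor sixth → C, giving Cmin7.
G7: root G up a minor sixth → Eb, giving Eb7.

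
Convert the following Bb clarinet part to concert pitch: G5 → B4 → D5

F5 A4 C5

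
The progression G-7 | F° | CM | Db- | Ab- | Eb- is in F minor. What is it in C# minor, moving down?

F minor down to C# minor is a diminished fourth; each chord root moves by that interval while the quality stays the same.
G-7: root G down a diminished fourth → D#, giving D#-7.
F°: root F down a diminished fourth → C#, giving C#°.
CM: root C down a diminished fourth → G#, giving G#M.
Db-: root Db down a diminished fourth → A, giving A-.
Ab-: root Ab down a diminished fourth → E, giving E-.
Eb-: root Eb down a diminished fourth → B, giving B-.

D#-7 C#° G#M A- E- B-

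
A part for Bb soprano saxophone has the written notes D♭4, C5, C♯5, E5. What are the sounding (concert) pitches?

Written C4 on the Bb soprano saxophone sounds as Bb3, a major second lower; apply that shift to every note.
Db4 -> Cb4
C5 -> Bb4
C#5 -> B4
E5 -> D5

Cb4 Bb4 B4 D5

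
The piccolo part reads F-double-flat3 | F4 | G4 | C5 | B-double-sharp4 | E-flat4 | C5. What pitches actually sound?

The piccolo sounds a perfect octave above written, so transpose each written note up a perfect octave.
Fbb3 gives Fbb4
F4 gives F5
G4 gives G5
C5 gives C6
B##4 gives B##5
Eb4 gives Eb5
C5 gives C6

Fbb4 F5 G5 C6 B##5 Eb5 C6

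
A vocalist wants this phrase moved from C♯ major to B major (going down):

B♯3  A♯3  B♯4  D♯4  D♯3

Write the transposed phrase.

A#3 G#3 A#4 C#4 C#3

C♯ major to B major down is a major second, so every note moves down by that interval.
B#3 becomes A#3
A#3 becomes G#3
B#4 becomes A#4
D#4 becomes C#4
D#3 becomes C#3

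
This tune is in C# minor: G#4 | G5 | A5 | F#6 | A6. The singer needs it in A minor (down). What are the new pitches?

E4 Eb5 F5 D6 F6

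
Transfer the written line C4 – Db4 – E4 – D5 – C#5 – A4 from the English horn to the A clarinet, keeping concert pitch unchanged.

First find concert pitch: the English horn sounds a perfect fifth below written, so C4 Db4 E4 D5 C#5 A4 sounds F3 Gb3 A3 G4 F#4 D4.
Then write for A clarinet: it sounds a minor third below written, so the part must be a minor third above concert.
F3 → Ab3
Gb3 → Bbb3
A3 → C4
G4 → Bb4
F#4 → A4
D4 → F4

Ab3 Bbb3 C4 Bb4 A4 F4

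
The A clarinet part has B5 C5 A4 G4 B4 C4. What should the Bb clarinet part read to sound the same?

A#5 B4 G#4 F#4 A#4 B3

First find concert pitch: the A clarinet sounds a minor third below written, so B5 C5 A4 G4 B4 C4 sounds G#5 A4 F#4 E4 G#4 A3.
Then write for Bb clarinet: it sounds a major second below written, so the part must be a major second above concert.
G#5 → A#5
A4 → B4
F#4 → G#4
E4 → F#4
G#4 → A#4
A3 → B3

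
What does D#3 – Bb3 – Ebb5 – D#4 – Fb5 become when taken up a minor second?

D#3 gives E3
Bb3 gives Cb4
Ebb5 gives Fbb5
D#4 gives E4
Fb5 gives Gbb5

E3 Cb4 Fbb5 E4 Gbb5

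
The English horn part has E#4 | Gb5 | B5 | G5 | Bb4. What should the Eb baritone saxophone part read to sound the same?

First find concert pitch: the English horn sounds a perfect fifth below written, so E#4 Gb5 B5 G5 Bb4 sounds A#3 Cb5 E5 C5 Eb4.
Then write for Eb baritone saxophone: it sounds a major thirteenth below written, so the part must be a major thirteenth above concert.
A#3 → F##5
Cb5 → Ab6
E5 → C#7
C5 → A6
Eb4 → C6

F##5 Ab6 C#7 A6 C6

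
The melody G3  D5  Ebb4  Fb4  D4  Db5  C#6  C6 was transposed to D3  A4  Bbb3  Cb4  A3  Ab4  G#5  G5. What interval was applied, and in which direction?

From G3 to D3 is 4 letter names — a fourth of some quality.
D3 to G3 is 5 semitones, which makes it a perfect fourth; the second version is lower, so the direction is down.
Checking another pair — C6 → G5 — gives the same interval.

down a perfect fourth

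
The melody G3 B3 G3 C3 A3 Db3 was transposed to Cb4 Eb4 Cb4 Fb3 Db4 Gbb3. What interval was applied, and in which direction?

up a diminished fourth

From G3 to Cb4 is 4 letter names — a fourth of some quality.
G3 to Cb4 is 4 semitones, which makes it a diminished fourth; the second version is higher, so the direction is up.
Checking another pair — Db3 → Gbb3 — gives the same interval.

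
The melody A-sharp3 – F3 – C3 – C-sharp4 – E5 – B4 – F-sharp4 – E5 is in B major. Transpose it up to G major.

From B up to G is a minor sixth; apply that to each pitch.
A#3 → F#4
F3 → Db4
C3 → Ab3
C#4 → A4
E5 → C6
B4 → G5
F#4 → D5
E5 → C6

F#4 Db4 Ab3 A4 C6 G5 D5 C6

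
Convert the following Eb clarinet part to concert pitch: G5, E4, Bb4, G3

Bb5 G4 Db5 Bb3

The Eb clarinet sounds a minor third above written, so transpose each written note up a minor third.
G5 becomes Bb5
E4 becomes G4
Bb4 becomes Db5
G3 becomes Bb3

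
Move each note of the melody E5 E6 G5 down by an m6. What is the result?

A minor sixth down from E5 gives G#4.
A minor sixth down from E6 gives G#5.
G5: a sixth down reaches B, and 8 semitones makes it B4.

G#4 G#5 B4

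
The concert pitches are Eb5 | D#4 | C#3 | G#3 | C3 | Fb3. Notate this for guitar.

Eb6 D#5 C#4 G#4 C4 Fb4

The guitar sounds a perfect octave below written, so the written part must be a perfect octave above concert — transpose each note up.
Eb5 becomes Eb6
D#4 becomes D#5
C#3 becomes C#4
G#3 becomes G#4
C3 becomes C4
Fb3 becomes Fb4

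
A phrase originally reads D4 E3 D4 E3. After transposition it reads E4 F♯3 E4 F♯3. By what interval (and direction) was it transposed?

up a major second

Take the first pair: D4 → E4. D to E spans 2 letter names, so the interval is some kind of second.
D4 to E4 is 2 semitones, which makes it a major second; the second version is higher, so the direction is up.
Checking another pair — E3 → F#3 — gives the same interval.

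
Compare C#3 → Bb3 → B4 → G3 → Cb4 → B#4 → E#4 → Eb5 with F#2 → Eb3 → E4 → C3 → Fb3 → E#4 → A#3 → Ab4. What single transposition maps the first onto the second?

down a perfect fifth

Take the first pair: C#3 → F#2. C to F spans 5 letter names, so the interval is some kind of fifth.
F#2 to C#3 is 7 semitones, which makes it a perfect fifth; the second version is lower, so the direction is down.
Checking another pair — Eb5 → Ab4 — gives the same interval.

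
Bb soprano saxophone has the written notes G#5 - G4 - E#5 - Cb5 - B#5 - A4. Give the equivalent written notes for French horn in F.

First find concert pitch: the Bb soprano saxophone sounds a major second below written, so G#5 G4 E#5 Cb5 B#5 A4 sounds F#5 F4 D#5 Bbb4 A#5 G4.
Then write for French horn in F: it sounds a perfect fifth below written, so the part must be a perfect fifth above concert.
F#5 → C#6
F4 → C5
D#5 → A#5
Bbb4 → Fb5
A#5 → E#6
G4 → D5

C#6 C5 A#5 Fb5 E#6 D5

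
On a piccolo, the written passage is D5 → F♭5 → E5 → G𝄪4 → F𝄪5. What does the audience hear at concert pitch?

Written C4 on the piccolo sounds as C5, a perfect octave higher; apply that shift to every note.
D5 gives D6
Fb5 gives Fb6
E5 gives E6
G##4 gives G##5
F##5 gives F##6

D6 Fb6 E6 G##5 F##6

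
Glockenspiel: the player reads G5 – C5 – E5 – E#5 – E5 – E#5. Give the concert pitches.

Written C4 on the glockenspiel sounds as C6, a perfect fifteenth higher; apply that shift to every note.
G5 → G7
C5 → C7
E5 → E7
E#5 → E#7
E5 → E7
E#5 → E#7

G7 C7 E7 E#7 E7 E#7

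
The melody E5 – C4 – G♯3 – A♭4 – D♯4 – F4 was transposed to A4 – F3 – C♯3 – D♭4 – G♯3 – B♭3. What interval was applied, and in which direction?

Take the first pair: E5 → A4. E to A spans 5 letter names, so the interval is some kind of fifth.
A4 to E5 is 7 semitones, which makes it a perfect fifth; the second version is lower, so the direction is down.
Checking another pair — F4 → Bb3 — gives the same interval.

down a perfect fifth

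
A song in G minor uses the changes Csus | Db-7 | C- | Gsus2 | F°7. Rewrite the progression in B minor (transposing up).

Esus F-7 E- Bsus2 A°7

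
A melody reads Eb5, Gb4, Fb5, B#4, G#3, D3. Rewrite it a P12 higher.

Eb5 up a perfect twelfth is Bb6.
Gb4: a twelfth up reaches D, and 19 semitones makes it Db6.
Fb5 up a perfect twelfth is Cb7.
B#4: a twelfth up reaches F, and 19 semitones makes it F##6.
A perfect twelfth up from G#3 gives D#5.
A perfect twelfth up from D3 gives A4.

Bb6 Db6 Cb7 F##6 D#5 A4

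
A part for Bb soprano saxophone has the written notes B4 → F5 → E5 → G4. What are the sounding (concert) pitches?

A4 Eb5 D5 F4

The Bb soprano saxophone sounds a major second below written, so transpose each written note down a major second.
B4 becomes A4
F5 becomes Eb5
E5 becomes D5
G4 becomes F4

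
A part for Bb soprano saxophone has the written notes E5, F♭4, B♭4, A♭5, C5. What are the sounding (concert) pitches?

D5 Ebb4 Ab4 Gb5 Bb4

The Bb soprano saxophone sounds a major second below written, so transpose each written note down a major second.
E5 -> D5
Fb4 -> Ebb4
Bb4 -> Ab4
Ab5 -> Gb5
C5 -> Bb4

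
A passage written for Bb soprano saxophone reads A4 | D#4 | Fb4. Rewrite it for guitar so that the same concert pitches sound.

G5 C#5 Ebb5

First find concert pitch: the Bb soprano saxophone sounds a major second below written, so A4 D#4 Fb4 sounds G4 C#4 Ebb4.
Then write for guitar: it sounds a perfect octave below written, so the part must be a perfect octave above concert.
G4 → G5
C#4 → C#5
Ebb4 → Ebb5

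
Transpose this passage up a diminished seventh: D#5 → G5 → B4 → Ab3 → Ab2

D#5 becomes C6
G5 becomes Fb6
B4 becomes Ab5
Ab3 becomes Gbb4
Ab2 becomes Gbb3

C6 Fb6 Ab5 Gbb4 Gbb3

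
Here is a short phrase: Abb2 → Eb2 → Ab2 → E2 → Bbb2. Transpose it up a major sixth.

Abb2 -> Fb3
Eb2 -> C3
Ab2 -> F3
E2 -> C#3
Bbb2 -> Gb3

Fb3 C3 F3 C#3 Gb3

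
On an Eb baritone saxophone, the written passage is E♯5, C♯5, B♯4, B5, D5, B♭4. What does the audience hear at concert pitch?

G#3 E3 D#3 D4 F3 Db3

Written C4 on the Eb baritone saxophone sounds as Eb2, a major thirteenth lower; apply that shift to every note.
E#5 to G#3
C#5 to E3
B#4 to D#3
B5 to D4
D5 to F3
Bb4 to Db3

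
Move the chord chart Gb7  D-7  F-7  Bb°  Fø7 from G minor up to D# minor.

G minor up to D# minor is an augmented fifth; each chord root moves by that interval while the quality stays the same.
Gb7: root Gb up an augmented fifth → D, giving D7.
D-7: root D up an augmented fifth → A#, giving A#-7.
F-7: root F up an augmented fifth → C#, giving C#-7.
Bb°: root Bb up an augmented fifth → F#, giving F#°.
Fø7: root F up an augmented fifth → C#, giving C#ø7.

D7 A#-7 C#-7 F#° C#ø7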